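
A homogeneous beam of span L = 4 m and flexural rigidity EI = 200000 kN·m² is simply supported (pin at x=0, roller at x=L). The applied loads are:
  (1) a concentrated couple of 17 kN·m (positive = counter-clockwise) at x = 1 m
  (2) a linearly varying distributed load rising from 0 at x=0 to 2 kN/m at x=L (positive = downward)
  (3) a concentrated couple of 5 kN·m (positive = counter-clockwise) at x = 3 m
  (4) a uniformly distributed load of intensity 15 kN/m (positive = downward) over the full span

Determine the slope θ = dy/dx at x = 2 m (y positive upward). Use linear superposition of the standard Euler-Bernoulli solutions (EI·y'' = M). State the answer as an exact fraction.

θ(2) = -193/36000000 rad

Load 1 — applied couple M₀=17 kN·m at a=1 m (b=L-a=3):
  θ_1 = (M₀x²/(2L)-M₀(x-a)+C₁)/EI  [x>a] with C₁=M₀(3b²-L²)/(6L)=187/24 = (17·2²/(2·4)-17·(2-1)+(187/24))/200000 = -17/4800000 rad
Load 2 — triangular load w₀=2 kN/m (0→w₀ over full span):
  θ_2 = -w₀(7L⁴-30L²x²+15x⁴)/(360LEI) = -2·(7·4⁴-30·4²·2²+15·2⁴)/(360·4·200000) = -7/9000000 rad
Load 3 — applied couple M₀=5 kN·m at a=3 m (b=L-a=1):
  θ_3 = (M₀x²/(2L)+C₁)/EI  [x≤a] with C₁=M₀(3b²-L²)/(6L)=-65/24 = (5·2²/(2·4)+(-65/24))/200000 = -1/960000 rad
Load 4 — uniform load w=15 kN/m over full span:
  θ_4 = -w(L³-6Lx²+4x³)/(24EI) = -15·(4³-6·4·2²+4·2³)/(24·200000) = 0 rad
Superposition: θ = Σ θ_i = -193/36000000 rad ≈ -0.000005 rad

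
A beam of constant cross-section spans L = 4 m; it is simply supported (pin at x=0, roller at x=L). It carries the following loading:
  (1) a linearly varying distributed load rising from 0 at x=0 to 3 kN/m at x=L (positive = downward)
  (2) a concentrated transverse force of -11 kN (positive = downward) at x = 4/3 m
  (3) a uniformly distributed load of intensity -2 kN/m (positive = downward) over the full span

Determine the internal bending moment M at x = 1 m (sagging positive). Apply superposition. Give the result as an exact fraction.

Load 1 — triangular load w₀=3 kN/m (0→w₀ over full span):
  M_1 = w₀Lx/6 - w₀x³/(6L) = 3·4·1/6 - 3·1³/(6·4) = 15/8 kN·m
Load 2 — point force P=-11 kN at a=4/3 m (b=L-a=8/3):
  M_2 = Pbx/L  [x≤a] = (-11)·(8/3)·1/4 = -22/3 kN·m
Load 3 — uniform load w=-2 kN/m over full span:
  M_3 = wx(L-x)/2 = (-2)·1·(4-1)/2 = -3 kN·m
Superposition: M = Σ M_i = -203/24 kN·m ≈ -8.458333 kN·m

M(1) = -203/24 kN·m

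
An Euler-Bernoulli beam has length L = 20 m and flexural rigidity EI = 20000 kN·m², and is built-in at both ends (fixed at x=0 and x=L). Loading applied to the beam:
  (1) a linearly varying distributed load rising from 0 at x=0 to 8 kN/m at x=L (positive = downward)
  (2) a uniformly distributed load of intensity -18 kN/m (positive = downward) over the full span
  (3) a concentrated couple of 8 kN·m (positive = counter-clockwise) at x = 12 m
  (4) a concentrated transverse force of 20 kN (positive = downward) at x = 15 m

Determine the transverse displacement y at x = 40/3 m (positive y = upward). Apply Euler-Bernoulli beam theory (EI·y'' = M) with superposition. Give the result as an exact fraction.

Load 1 — triangular load w₀=8 kN/m (0→w₀ over full span):
  y_1 = -w₀x²(L-x)²(x+2L)/(120LEI) = -8·(40/3)²·(20-(40/3))²·((40/3)+2·20)/(120·20·20000) = -256/3645 m
Load 2 — uniform load w=-18 kN/m over full span:
  y_2 = -wx²(L-x)²/(24EI) = -(-18)·(40/3)²·(20-(40/3))²/(24·20000) = 8/27 m
Load 3 — applied couple M₀=8 kN·m at a=12 m (b=L-a=8):
  y_3 = (R_Ax³/6 - M_Ax²/2 - M₀(x-a)²/2)/EI  [x>a] with R_A=72/125, M_A=64/25 = ((72/125)·(40/3)³/6 - (64/25)·(40/3)²/2 - 8·((40/3)-12)²/2)/20000 = -2/5625 m
Load 4 — point force P=20 kN at a=15 m (b=L-a=5):
  y_4 = -Pb²x²(3aL-(3a+b)x)/(6L³EI)  [x≤a] = -20·5²·(40/3)²·(3·15·20-(3·15+5)·(40/3))/(6·20³·20000) = -7/324 m
Superposition: y = Σ y_i = 371977/1822500 m ≈ 0.204103 m

y(40/3) = 371977/1822500 m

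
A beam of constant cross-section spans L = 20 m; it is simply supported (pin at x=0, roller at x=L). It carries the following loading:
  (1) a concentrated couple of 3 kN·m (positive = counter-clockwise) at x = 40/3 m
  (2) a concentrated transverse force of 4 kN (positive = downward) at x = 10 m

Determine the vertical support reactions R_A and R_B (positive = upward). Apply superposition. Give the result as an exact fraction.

Load 1 — applied couple M₀=3 kN·m at a=40/3 m (b=L-a=20/3):
  R_A = M₀/L = 3/20 kN
  R_B = -M₀/L = -3/20 kN
Load 2 — point force P=4 kN at a=10 m (b=L-a=10):
  R_A = Pb/L = 4·10/20 = 2 kN
  R_B = Pa/L = 4·10/20 = 2 kN
Superposition: R_A = 43/20 kN, R_B = 37/20 kN

R_A = 43/20 kN, R_B = 37/20 kN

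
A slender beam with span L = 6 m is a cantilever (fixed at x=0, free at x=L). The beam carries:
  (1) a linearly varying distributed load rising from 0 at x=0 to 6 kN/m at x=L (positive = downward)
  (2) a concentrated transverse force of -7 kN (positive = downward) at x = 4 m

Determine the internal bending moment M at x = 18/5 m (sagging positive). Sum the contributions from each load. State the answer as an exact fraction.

M(18/5) = -1522/125 kN·m

Load 1 — triangular load w₀=6 kN/m (0→w₀ over full span):
  M_1 = w₀Lx/2 - w₀L²/3 - w₀x³/(6L) = 6·6·(18/5)/2 - 6·6²/3 - 6·(18/5)³/(6·6) = -1872/125 kN·m
Load 2 — point force P=-7 kN at a=4 m (b=L-a=2):
  M_2 = -P(a-x)  [x≤a] = -(-7)·(4-(18/5)) = 14/5 kN·m
Superposition: M = Σ M_i = -1522/125 kN·m ≈ -12.176000 kN·m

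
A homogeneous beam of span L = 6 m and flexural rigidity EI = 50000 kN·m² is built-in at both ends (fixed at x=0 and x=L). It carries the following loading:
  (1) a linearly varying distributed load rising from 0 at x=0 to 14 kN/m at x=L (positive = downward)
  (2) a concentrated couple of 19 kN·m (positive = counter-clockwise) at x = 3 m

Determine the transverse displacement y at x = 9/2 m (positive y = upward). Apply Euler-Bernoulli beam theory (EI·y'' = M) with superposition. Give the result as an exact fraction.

Load 1 — triangular load w₀=14 kN/m (0→w₀ over full span):
  y_1 = -w₀x²(L-x)²(x+2L)/(120LEI) = -14·(9/2)²·(6-(9/2))²·((9/2)+2·6)/(120·6·50000) = -18711/64000000 m
Load 2 — applied couple M₀=19 kN·m at a=3 m (b=L-a=3):
  y_2 = (R_Ax³/6 - M_Ax²/2 - M₀(x-a)²/2)/EI  [x>a] with R_A=19/4, M_A=19/4 = ((19/4)·(9/2)³/6 - (19/4)·(9/2)²/2 - 19·((9/2)-3)²/2)/50000 = 171/3200000 m
Superposition: y = Σ y_i = -15291/64000000 m ≈ -0.000239 m

y(9/2) = -15291/64000000 m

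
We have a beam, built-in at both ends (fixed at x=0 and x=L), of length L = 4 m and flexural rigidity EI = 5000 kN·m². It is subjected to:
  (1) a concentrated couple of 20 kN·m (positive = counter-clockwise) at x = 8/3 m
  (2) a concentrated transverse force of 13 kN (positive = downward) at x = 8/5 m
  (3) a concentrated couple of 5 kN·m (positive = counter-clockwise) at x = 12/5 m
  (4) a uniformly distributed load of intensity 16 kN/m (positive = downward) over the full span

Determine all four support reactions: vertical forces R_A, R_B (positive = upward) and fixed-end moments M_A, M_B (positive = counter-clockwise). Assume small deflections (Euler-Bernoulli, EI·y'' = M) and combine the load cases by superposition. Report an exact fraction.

Load 1 — applied couple M₀=20 kN·m at a=8/3 m (b=L-a=4/3):
  R_A = 6M₀ab/L³ = 6·20·(8/3)·(4/3)/4³ = 20/3 kN
  M_A = M₀b(2a-b)/L² = 20·(4/3)·(2·(8/3)-(4/3))/4² = 20/3 kN·m
  R_B = -6M₀ab/L³ = -6·20·(8/3)·(4/3)/4³ = -20/3 kN
  M_B = M₀a(2b-a)/L² = 20·(8/3)·(2·(4/3)-(8/3))/4² = 0 kN·m
Load 2 — point force P=13 kN at a=8/5 m (b=L-a=12/5):
  R_A = Pb²(3a+b)/L³ = 13·(12/5)²·(3·(8/5)+(12/5))/4³ = 1053/125 kN
  M_A = Pab²/L² = 13·(8/5)·(12/5)²/4² = 936/125 kN·m
  R_B = Pa²(a+3b)/L³ = 13·(8/5)²·((8/5)+3·(12/5))/4³ = 572/125 kN
  M_B = -Pa²b/L² = -13·(8/5)²·(12/5)/4² = -624/125 kN·m
Load 3 — applied couple M₀=5 kN·m at a=12/5 m (b=L-a=8/5):
  R_A = 6M₀ab/L³ = 6·5·(12/5)·(8/5)/4³ = 9/5 kN
  M_A = M₀b(2a-b)/L² = 5·(8/5)·(2·(12/5)-(8/5))/4² = 8/5 kN·m
  R_B = -6M₀ab/L³ = -6·5·(12/5)·(8/5)/4³ = -9/5 kN
  M_B = M₀a(2b-a)/L² = 5·(12/5)·(2·(8/5)-(12/5))/4² = 3/5 kN·m
Load 4 — uniform load w=16 kN/m over full span:
  R_A = wL/2 = 16·4/2 = 32 kN
  M_A = wL²/12 = 16·4²/12 = 64/3 kN·m
  R_B = wL/2 = 16·4/2 = 32 kN
  M_B = -wL²/12 = -16·4²/12 = -64/3 kN·m
Superposition: R_A = 18334/375 kN, M_A = 4636/125 kN·m, R_B = 10541/375 kN, M_B = -9647/375 kN·m

R_A = 18334/375 kN, M_A = 4636/125 kN·m, R_B = 10541/375 kN, M_B = -9647/375 kN·m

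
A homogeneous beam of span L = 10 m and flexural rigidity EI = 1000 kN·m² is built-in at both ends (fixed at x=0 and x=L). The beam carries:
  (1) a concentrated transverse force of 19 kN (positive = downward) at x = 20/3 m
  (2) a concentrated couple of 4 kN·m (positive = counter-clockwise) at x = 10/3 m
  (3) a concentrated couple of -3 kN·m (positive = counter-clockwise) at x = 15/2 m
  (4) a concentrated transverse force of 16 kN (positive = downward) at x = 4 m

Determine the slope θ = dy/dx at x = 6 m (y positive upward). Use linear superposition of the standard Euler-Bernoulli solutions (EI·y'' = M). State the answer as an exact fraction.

Load 1 — point force P=19 kN at a=20/3 m (b=L-a=10/3):
  θ_1 = -Pb²x(2aL-(3a+b)x)/(2L³EI)  [x≤a] = -19·(10/3)²·6·(2·(20/3)·10-(3·(20/3)+(10/3))·6)/(2·10³·1000) = 19/4500 rad
Load 2 — applied couple M₀=4 kN·m at a=10/3 m (b=L-a=20/3):
  θ_2 = (R_Ax²/2 - M_Ax - M₀(x-a))/EI  [x>a] with R_A=8/15, M_A=0 = ((8/15)·6²/2 - 0·6 - 4·(6-(10/3)))/1000 = -2/1875 rad
Load 3 — applied couple M₀=-3 kN·m at a=15/2 m (b=L-a=5/2):
  θ_3 = (R_Ax²/2 - M_Ax)/EI  [x≤a] with R_A=-27/80, M_A=-15/16 = ((-27/80)·6²/2 - (-15/16)·6)/1000 = -9/20000 rad
Load 4 — point force P=16 kN at a=4 m (b=L-a=6):
  θ_4 = Pa²(L-x)(2bL-(3b+a)(L-x))/(2L³EI)  [x>a] = 16·4²·(10-6)·(2·6·10-(3·6+4)·(10-6))/(2·10³·1000) = 256/15625 rad
Superposition: θ = Σ θ_i = 85903/4500000 rad ≈ 0.019090 rad

θ(6) = 85903/4500000 rad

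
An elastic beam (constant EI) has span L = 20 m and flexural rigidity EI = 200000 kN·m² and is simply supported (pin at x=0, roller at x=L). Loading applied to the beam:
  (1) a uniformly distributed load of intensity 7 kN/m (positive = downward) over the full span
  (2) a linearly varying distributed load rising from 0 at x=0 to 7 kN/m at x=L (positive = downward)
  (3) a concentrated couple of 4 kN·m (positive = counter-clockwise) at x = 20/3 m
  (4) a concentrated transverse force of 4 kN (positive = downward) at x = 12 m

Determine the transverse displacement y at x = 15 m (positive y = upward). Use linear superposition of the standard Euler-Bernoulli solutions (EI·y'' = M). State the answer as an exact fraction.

Load 1 — uniform load w=7 kN/m over full span:
  y_1 = -wx(L³-2Lx²+x³)/(24EI) = -7·15·(20³-2·20·15²+15³)/(24·200000) = -133/2560 m
Load 2 — triangular load w₀=7 kN/m (0→w₀ over full span):
  y_2 = -w₀x(7L⁴-10L²x²+3x⁴)/(360LEI) = -7·15·(7·20⁴-10·20²·15²+3·15⁴)/(360·20·200000) = -833/30720 m
Load 3 — applied couple M₀=4 kN·m at a=20/3 m (b=L-a=40/3):
  y_3 = (M₀x³/(6L)-M₀(x-a)²/2+C₁x)/EI  [x>a] with C₁=M₀(3b²-L²)/(6L)=40/9 = (4·15³/(6·20)-4·(15-(20/3))²/2+(40/9)·15)/200000 = 29/144000 m
Load 4 — point force P=4 kN at a=12 m (b=L-a=8):
  y_4 = -Pa(L-x)(2Lx-a²-x²)/(6LEI)  [x>a] = -4·12·(20-15)·(2·20·15-12²-15²)/(6·20·200000) = -231/100000 m
Superposition: y = Σ y_i = -4675831/57600000 m ≈ -0.081178 m

y(15) = -4675831/57600000 m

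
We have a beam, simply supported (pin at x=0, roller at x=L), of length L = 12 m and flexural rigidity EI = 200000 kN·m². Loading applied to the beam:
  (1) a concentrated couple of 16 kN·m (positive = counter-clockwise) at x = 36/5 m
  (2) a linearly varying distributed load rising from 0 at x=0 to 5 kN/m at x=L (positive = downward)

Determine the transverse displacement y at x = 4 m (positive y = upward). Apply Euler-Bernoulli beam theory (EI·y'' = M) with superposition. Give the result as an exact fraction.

Load 1 — applied couple M₀=16 kN·m at a=36/5 m (b=L-a=24/5):
  y_1 = (M₀x³/(6L)+C₁x)/EI  [x≤a] with C₁=M₀(3b²-L²)/(6L)=-416/25 = (16·4³/(6·12)+(-416/25)·4)/200000 = -184/703125 m
Load 2 — triangular load w₀=5 kN/m (0→w₀ over full span):
  y_2 = -w₀x(7L⁴-10L²x²+3x⁴)/(360LEI) = -5·4·(7·12⁴-10·12²·4²+3·4⁴)/(360·12·200000) = -16/5625 m
Superposition: y = Σ y_i = -728/234375 m ≈ -0.003106 m

y(4) = -728/234375 m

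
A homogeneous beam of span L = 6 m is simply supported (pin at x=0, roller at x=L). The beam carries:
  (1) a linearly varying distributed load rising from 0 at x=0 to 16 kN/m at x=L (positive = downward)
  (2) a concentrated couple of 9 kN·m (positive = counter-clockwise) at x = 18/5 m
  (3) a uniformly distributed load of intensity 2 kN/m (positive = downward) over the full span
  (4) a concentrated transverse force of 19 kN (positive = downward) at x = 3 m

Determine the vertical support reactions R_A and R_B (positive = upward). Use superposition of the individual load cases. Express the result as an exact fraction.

Load 1 — triangular load w₀=16 kN/m (0→w₀ over full span):
  R_A = w₀L/6 = 16·6/6 = 16 kN
  R_B = w₀L/3 = 16·6/3 = 32 kN
Load 2 — applied couple M₀=9 kN·m at a=18/5 m (b=L-a=12/5):
  R_A = M₀/L = 9/6 = 3/2 kN
  R_B = -M₀/L = -9/6 = -3/2 kN
Load 3 — uniform load w=2 kN/m over full span:
  R_A = wL/2 = 2·6/2 = 6 kN
  R_B = wL/2 = 2·6/2 = 6 kN
Load 4 — point force P=19 kN at a=3 m (b=L-a=3):
  R_A = Pb/L = 19·3/6 = 19/2 kN
  R_B = Pa/L = 19·3/6 = 19/2 kN
Superposition: R_A = 33 kN, R_B = 46 kN

R_A = 33 kN, R_B = 46 kN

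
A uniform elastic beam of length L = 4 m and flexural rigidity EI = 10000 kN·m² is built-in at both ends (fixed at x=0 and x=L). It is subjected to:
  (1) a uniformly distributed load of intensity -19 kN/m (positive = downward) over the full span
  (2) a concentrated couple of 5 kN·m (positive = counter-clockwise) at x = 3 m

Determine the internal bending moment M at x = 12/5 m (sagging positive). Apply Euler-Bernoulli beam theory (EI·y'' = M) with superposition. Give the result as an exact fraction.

M(12/5) = -11201/1200 kN·m

Load 1 — uniform load w=-19 kN/m over full span:
  M_1 = wLx/2 - wL²/12 - wx²/2 = (-19)·4·(12/5)/2 - (-19)·4²/12 - (-19)·(12/5)²/2 = -836/75 kN·m
Load 2 — applied couple M₀=5 kN·m at a=3 m (b=L-a=1):
  M_2 = R_Ax - M_A  [x≤a] with R_A=45/32, M_A=25/16 = (45/32)·(12/5) - (25/16) = 29/16 kN·m
Superposition: M = Σ M_i = -11201/1200 kN·m ≈ -9.334167 kN·m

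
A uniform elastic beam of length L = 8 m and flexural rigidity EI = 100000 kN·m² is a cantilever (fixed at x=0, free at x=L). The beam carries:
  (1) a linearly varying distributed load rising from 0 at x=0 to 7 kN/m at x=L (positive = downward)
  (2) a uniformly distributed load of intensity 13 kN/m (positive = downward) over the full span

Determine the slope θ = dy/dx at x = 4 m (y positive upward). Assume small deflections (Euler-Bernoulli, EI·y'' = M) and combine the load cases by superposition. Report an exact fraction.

Load 1 — triangular load w₀=7 kN/m (0→w₀ over full span):
  θ_1 = (w₀Lx²/4-w₀L²x/3-w₀x⁴/(24L))/EI = (7·8·4²/4-7·8²·4/3-7·4⁴/(24·8))/100000 = -287/75000 rad
Load 2 — uniform load w=13 kN/m over full span:
  θ_2 = -wx(x²-3Lx+3L²)/(6EI) = -13·4·(4²-3·8·4+3·8²)/(6·100000) = -91/9375 rad
Superposition: θ = Σ θ_i = -203/15000 rad ≈ -0.013533 rad

θ(4) = -203/15000 rad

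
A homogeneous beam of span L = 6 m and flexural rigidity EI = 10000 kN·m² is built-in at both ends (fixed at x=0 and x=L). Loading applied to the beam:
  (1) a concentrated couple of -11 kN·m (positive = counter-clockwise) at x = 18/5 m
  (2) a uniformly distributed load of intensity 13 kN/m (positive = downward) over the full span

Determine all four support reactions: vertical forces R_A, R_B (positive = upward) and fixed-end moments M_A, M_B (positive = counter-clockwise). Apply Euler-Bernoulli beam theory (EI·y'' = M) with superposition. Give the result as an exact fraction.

Load 1 — applied couple M₀=-11 kN·m at a=18/5 m (b=L-a=12/5):
  R_A = 6M₀ab/L³ = 6·(-11)·(18/5)·(12/5)/6³ = -66/25 kN
  M_A = M₀b(2a-b)/L² = (-11)·(12/5)·(2·(18/5)-(12/5))/6² = -88/25 kN·m
  R_B = -6M₀ab/L³ = -6·(-11)·(18/5)·(12/5)/6³ = 66/25 kN
  M_B = M₀a(2b-a)/L² = (-11)·(18/5)·(2·(12/5)-(18/5))/6² = -33/25 kN·m
Load 2 — uniform load w=13 kN/m over full span:
  R_A = wL/2 = 13·6/2 = 39 kN
  M_A = wL²/12 = 13·6²/12 = 39 kN·m
  R_B = wL/2 = 13·6/2 = 39 kN
  M_B = -wL²/12 = -13·6²/12 = -39 kN·m
Superposition: R_A = 909/25 kN, M_A = 887/25 kN·m, R_B = 1041/25 kN, M_B = -1008/25 kN·m

R_A = 909/25 kN, M_A = 887/25 kN·m, R_B = 1041/25 kN, M_B = -1008/25 kN·m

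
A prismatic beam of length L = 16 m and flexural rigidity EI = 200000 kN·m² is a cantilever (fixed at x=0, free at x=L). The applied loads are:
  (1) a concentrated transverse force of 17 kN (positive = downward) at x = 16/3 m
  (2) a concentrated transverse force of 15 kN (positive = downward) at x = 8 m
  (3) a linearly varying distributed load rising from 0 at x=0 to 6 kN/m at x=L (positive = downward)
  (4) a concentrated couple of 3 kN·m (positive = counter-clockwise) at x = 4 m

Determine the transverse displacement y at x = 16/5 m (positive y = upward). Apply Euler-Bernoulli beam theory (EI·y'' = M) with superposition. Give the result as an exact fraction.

Load 1 — point force P=17 kN at a=16/3 m (b=L-a=32/3):
  y_1 = -Px²(3a-x)/(6EI)  [x≤a] = -17·(16/5)²·(3·(16/3)-(16/5))/(6·200000) = -2176/1171875 m
Load 2 — point force P=15 kN at a=8 m (b=L-a=8):
  y_2 = -Px²(3a-x)/(6EI)  [x≤a] = -15·(16/5)²·(3·8-(16/5))/(6·200000) = -208/78125 m
Load 3 — triangular load w₀=6 kN/m (0→w₀ over full span):
  y_3 = (w₀Lx³/12-w₀L²x²/6-w₀x⁵/(120L))/EI = (6·16·(16/5)³/12-6·16²·(16/5)²/6-6·(16/5)⁵/(120·16))/200000 = -576256/48828125 m
Load 4 — applied couple M₀=3 kN·m at a=4 m (b=L-a=12):
  y_4 = M₀x²/(2EI)  [x≤a] = 3·(16/5)²/(2·200000) = 6/78125 m
Superposition: y = Σ y_i = -2379518/146484375 m ≈ -0.016244 m

y(16/5) = -2379518/146484375 m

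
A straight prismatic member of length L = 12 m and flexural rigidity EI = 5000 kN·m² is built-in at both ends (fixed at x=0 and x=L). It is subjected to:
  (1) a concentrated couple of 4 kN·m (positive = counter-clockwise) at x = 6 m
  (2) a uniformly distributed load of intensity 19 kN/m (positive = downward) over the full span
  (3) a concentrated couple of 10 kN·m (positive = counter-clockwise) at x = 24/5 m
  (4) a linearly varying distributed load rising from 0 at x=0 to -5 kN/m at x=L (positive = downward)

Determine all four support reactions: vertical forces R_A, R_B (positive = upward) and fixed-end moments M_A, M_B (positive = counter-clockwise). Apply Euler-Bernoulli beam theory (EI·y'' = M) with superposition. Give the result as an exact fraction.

R_A = 1067/10 kN, M_A = 1031/5 kN·m, R_B = 913/10 kN, M_B = -939/5 kN·m

Load 1 — applied couple M₀=4 kN·m at a=6 m (b=L-a=6):
  R_A = 6M₀ab/L³ = 6·4·6·6/12³ = 1/2 kN
  M_A = M₀b(2a-b)/L² = 4·6·(2·6-6)/12² = 1 kN·m
  R_B = -6M₀ab/L³ = -6·4·6·6/12³ = -1/2 kN
  M_B = M₀a(2b-a)/L² = 4·6·(2·6-6)/12² = 1 kN·m
Load 2 — uniform load w=19 kN/m over full span:
  R_A = wL/2 = 19·12/2 = 114 kN
  M_A = wL²/12 = 19·12²/12 = 228 kN·m
  R_B = wL/2 = 19·12/2 = 114 kN
  M_B = -wL²/12 = -19·12²/12 = -228 kN·m
Load 3 — applied couple M₀=10 kN·m at a=24/5 m (b=L-a=36/5):
  R_A = 6M₀ab/L³ = 6·10·(24/5)·(36/5)/12³ = 6/5 kN
  M_A = M₀b(2a-b)/L² = 10·(36/5)·(2·(24/5)-(36/5))/12² = 6/5 kN·m
  R_B = -6M₀ab/L³ = -6·10·(24/5)·(36/5)/12³ = -6/5 kN
  M_B = M₀a(2b-a)/L² = 10·(24/5)·(2·(36/5)-(24/5))/12² = 16/5 kN·m
Load 4 — triangular load w₀=-5 kN/m (0→w₀ over full span):
  R_A = 3w₀L/20 = 3·(-5)·12/20 = -9 kN
  M_A = w₀L²/30 = (-5)·12²/30 = -24 kN·m
  R_B = 7w₀L/20 = 7·(-5)·12/20 = -21 kN
  M_B = -w₀L²/20 = -(-5)·12²/20 = 36 kN·m
Superposition: R_A = 1067/10 kN, M_A = 1031/5 kN·m, R_B = 913/10 kN, M_B = -939/5 kN·m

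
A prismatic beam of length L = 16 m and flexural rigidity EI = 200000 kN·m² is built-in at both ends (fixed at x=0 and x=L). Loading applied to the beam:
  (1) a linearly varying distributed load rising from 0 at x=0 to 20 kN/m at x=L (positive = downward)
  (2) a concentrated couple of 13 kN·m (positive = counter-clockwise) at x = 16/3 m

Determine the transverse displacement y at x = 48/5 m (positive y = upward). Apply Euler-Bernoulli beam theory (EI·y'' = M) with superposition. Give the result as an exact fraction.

Load 1 — triangular load w₀=20 kN/m (0→w₀ over full span):
  y_1 = -w₀x²(L-x)²(x+2L)/(120LEI) = -20·(48/5)²·(16-(48/5))²·((48/5)+2·16)/(120·16·200000) = -79872/9765625 m
Load 2 — applied couple M₀=13 kN·m at a=16/3 m (b=L-a=32/3):
  y_2 = (R_Ax³/6 - M_Ax²/2 - M₀(x-a)²/2)/EI  [x>a] with R_A=13/12, M_A=0 = ((13/12)·(48/5)³/6 - 0·(48/5)²/2 - 13·((48/5)-(16/3))²/2)/200000 = 728/3515625 m
Superposition: y = Σ y_i = -700648/87890625 m ≈ -0.007972 m

y(48/5) = -700648/87890625 m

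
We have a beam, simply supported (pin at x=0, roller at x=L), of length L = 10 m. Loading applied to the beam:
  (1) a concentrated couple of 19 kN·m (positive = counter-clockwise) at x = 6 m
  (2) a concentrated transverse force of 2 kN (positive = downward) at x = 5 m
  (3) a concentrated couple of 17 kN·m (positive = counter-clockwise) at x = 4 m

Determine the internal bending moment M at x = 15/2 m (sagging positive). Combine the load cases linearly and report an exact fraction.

M(15/2) = -13/2 kN·m

Load 1 — applied couple M₀=19 kN·m at a=6 m (b=L-a=4):
  M_1 = M₀x/L - M₀  [x>a] = 19·(15/2)/10 - 19 = -19/4 kN·m
Load 2 — point force P=2 kN at a=5 m (b=L-a=5):
  M_2 = Pa(L-x)/L  [x>a] = 2·5·(10-(15/2))/10 = 5/2 kN·m
Load 3 — applied couple M₀=17 kN·m at a=4 m (b=L-a=6):
  M_3 = M₀x/L - M₀  [x>a] = 17·(15/2)/10 - 17 = -17/4 kN·m
Superposition: M = Σ M_i = -13/2 kN·m ≈ -6.500000 kN·m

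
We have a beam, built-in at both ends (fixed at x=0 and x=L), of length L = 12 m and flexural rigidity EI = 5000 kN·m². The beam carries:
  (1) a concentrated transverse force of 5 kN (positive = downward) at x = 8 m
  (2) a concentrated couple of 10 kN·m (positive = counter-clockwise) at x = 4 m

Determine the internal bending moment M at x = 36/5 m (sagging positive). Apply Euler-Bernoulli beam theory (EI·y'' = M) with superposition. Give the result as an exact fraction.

Load 1 — point force P=5 kN at a=8 m (b=L-a=4):
  M_1 = Pb²(3a+b)x/L³ - Pab²/L²  [x≤a] = 5·4²·(3·8+4)·(36/5)/12³ - 5·8·4²/12² = 44/9 kN·m
Load 2 — applied couple M₀=10 kN·m at a=4 m (b=L-a=8):
  M_2 = R_Ax - M_A - M₀  [x>a] with R_A=10/9, M_A=0 = (10/9)·(36/5) - 0 - 10 = -2 kN·m
Superposition: M = Σ M_i = 26/9 kN·m ≈ 2.888889 kN·m

M(36/5) = 26/9 kN·m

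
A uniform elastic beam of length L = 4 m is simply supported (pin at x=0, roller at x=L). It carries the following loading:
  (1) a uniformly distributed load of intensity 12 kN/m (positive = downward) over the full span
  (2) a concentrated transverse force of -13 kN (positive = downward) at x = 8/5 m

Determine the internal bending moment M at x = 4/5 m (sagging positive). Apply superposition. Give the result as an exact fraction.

M(4/5) = 228/25 kN·m

Load 1 — uniform load w=12 kN/m over full span:
  M_1 = wx(L-x)/2 = 12·(4/5)·(4-(4/5))/2 = 384/25 kN·m
Load 2 — point force P=-13 kN at a=8/5 m (b=L-a=12/5):
  M_2 = Pbx/L  [x≤a] = (-13)·(12/5)·(4/5)/4 = -156/25 kN·m
Superposition: M = Σ M_i = 228/25 kN·m ≈ 9.120000 kN·m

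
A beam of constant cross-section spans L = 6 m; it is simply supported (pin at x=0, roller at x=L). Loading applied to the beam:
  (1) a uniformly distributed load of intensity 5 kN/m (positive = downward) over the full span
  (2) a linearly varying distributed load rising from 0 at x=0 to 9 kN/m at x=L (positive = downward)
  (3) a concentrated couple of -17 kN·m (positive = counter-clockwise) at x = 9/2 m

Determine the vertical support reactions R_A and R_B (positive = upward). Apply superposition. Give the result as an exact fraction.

R_A = 127/6 kN, R_B = 215/6 kN

Load 1 — uniform load w=5 kN/m over full span:
  R_A = wL/2 = 5·6/2 = 15 kN
  R_B = wL/2 = 5·6/2 = 15 kN
Load 2 — triangular load w₀=9 kN/m (0→w₀ over full span):
  R_A = w₀L/6 = 9·6/6 = 9 kN
  R_B = w₀L/3 = 9·6/3 = 18 kN
Load 3 — applied couple M₀=-17 kN·m at a=9/2 m (b=L-a=3/2):
  R_A = M₀/L = (-17)/6 = -17/6 kN
  R_B = -M₀/L = -(-17)/6 = 17/6 kN
Superposition: R_A = 127/6 kN, R_B = 215/6 kN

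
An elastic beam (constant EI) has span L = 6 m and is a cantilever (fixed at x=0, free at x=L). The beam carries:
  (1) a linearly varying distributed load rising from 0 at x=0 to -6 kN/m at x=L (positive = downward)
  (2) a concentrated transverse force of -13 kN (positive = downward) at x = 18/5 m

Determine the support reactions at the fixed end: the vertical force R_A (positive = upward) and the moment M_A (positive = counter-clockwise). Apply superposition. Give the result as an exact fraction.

R_A = -31 kN, M_A = -594/5 kN·m

Load 1 — triangular load w₀=-6 kN/m (0→w₀ over full span):
  R_A = w₀L/2 = (-6)·6/2 = -18 kN
  M_A = w₀L²/3 = (-6)·6²/3 = -72 kN·m
Load 2 — point force P=-13 kN at a=18/5 m (b=L-a=12/5):
  R_A = P = (-13) = -13 kN
  M_A = Pa = (-13)·(18/5) = -234/5 kN·m
Superposition: R_A = -31 kN, M_A = -594/5 kN·m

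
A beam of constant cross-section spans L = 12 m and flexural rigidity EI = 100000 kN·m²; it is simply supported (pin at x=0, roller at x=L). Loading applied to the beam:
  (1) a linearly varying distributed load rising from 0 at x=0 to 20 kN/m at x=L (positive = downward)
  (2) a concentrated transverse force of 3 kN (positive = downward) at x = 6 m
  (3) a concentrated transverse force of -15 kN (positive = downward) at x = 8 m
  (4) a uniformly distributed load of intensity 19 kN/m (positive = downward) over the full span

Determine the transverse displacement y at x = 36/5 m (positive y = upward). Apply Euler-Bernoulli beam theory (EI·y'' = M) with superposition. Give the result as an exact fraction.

y(36/5) = -2792661/39062500 m

Load 1 — triangular load w₀=20 kN/m (0→w₀ over full span):
  y_1 = -w₀x(7L⁴-10L²x²+3x⁴)/(360LEI) = -20·(36/5)·(7·12⁴-10·12²·(36/5)²+3·(36/5)⁴)/(360·12·100000) = -255744/9765625 m
Load 2 — point force P=3 kN at a=6 m (b=L-a=6):
  y_2 = -Pa(L-x)(2Lx-a²-x²)/(6LEI)  [x>a] = -3·6·(12-(36/5))·(2·12·(36/5)-6²-(36/5)²)/(6·12·100000) = -1593/1562500 m
Load 3 — point force P=-15 kN at a=8 m (b=L-a=4):
  y_3 = -Pbx(L²-b²-x²)/(6LEI)  [x≤a] = -(-15)·4·(36/5)·(12²-4²-(36/5)²)/(6·12·100000) = 357/78125 m
Load 4 — uniform load w=19 kN/m over full span:
  y_4 = -wx(L³-2Lx²+x³)/(24EI) = -19·(36/5)·(12³-2·12·(36/5)²+(36/5)³)/(24·100000) = -95418/1953125 m
Superposition: y = Σ y_i = -2792661/39062500 m ≈ -0.071492 m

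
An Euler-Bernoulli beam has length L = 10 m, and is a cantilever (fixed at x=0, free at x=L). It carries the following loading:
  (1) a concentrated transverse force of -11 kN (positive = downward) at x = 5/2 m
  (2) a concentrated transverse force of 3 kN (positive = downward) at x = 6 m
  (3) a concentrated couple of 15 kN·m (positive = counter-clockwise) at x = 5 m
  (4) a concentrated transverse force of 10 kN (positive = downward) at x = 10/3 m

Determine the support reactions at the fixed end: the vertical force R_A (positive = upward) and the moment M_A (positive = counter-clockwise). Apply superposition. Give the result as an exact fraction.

Load 1 — point force P=-11 kN at a=5/2 m (b=L-a=15/2):
  R_A = P = (-11) = -11 kN
  M_A = Pa = (-11)·(5/2) = -55/2 kN·m
Load 2 — point force P=3 kN at a=6 m (b=L-a=4):
  R_A = P = 3 kN
  M_A = Pa = 3·6 = 18 kN·m
Load 3 — applied couple M₀=15 kN·m at a=5 m (b=L-a=5):
  R_A = 0 kN
  M_A = -M₀ = -15 kN·m
Load 4 — point force P=10 kN at a=10/3 m (b=L-a=20/3):
  R_A = P = 10 kN
  M_A = Pa = 10·(10/3) = 100/3 kN·m
Superposition: R_A = 2 kN, M_A = 53/6 kN·m

R_A = 2 kN, M_A = 53/6 kN·m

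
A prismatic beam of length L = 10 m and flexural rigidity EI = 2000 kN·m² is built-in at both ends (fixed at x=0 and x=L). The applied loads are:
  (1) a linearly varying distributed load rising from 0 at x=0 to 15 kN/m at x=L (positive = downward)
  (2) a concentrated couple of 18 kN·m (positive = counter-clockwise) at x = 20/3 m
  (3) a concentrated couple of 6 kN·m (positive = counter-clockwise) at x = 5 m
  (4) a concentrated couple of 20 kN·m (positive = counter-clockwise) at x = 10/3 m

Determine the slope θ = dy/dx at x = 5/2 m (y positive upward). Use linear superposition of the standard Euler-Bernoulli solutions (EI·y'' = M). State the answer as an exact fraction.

θ(5/2) = -8791/307200 rad

Load 1 — triangular load w₀=15 kN/m (0→w₀ over full span):
  θ_1 = -w₀(2x(L-x)(L-2x)(x+2L)+x²(L-x)²)/(120LEI) = -15·(2·(5/2)·(10-(5/2))·(10-2·(5/2))·((5/2)+2·10)+(5/2)²·(10-(5/2))²)/(120·10·2000) = -117/4096 rad
Load 2 — applied couple M₀=18 kN·m at a=20/3 m (b=L-a=10/3):
  θ_2 = (R_Ax²/2 - M_Ax)/EI  [x≤a] with R_A=12/5, M_A=6 = ((12/5)·(5/2)²/2 - 6·(5/2))/2000 = -3/800 rad
Load 3 — applied couple M₀=6 kN·m at a=5 m (b=L-a=5):
  θ_3 = (R_Ax²/2 - M_Ax)/EI  [x≤a] with R_A=9/10, M_A=3/2 = ((9/10)·(5/2)²/2 - (3/2)·(5/2))/2000 = -3/6400 rad
Load 4 — applied couple M₀=20 kN·m at a=10/3 m (b=L-a=20/3):
  θ_4 = (R_Ax²/2 - M_Ax)/EI  [x≤a] with R_A=8/3, M_A=0 = ((8/3)·(5/2)²/2 - 0·(5/2))/2000 = 1/240 rad
Superposition: θ = Σ θ_i = -8791/307200 rad ≈ -0.028617 rad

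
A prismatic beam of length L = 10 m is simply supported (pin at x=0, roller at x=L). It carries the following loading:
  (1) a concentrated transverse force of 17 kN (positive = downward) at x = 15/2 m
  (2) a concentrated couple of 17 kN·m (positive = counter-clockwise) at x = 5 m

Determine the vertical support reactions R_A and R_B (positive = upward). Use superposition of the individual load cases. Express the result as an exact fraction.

R_A = 119/20 kN, R_B = 221/20 kN

Load 1 — point force P=17 kN at a=15/2 m (b=L-a=5/2):
  R_A = Pb/L = 17·(5/2)/10 = 17/4 kN
  R_B = Pa/L = 17·(15/2)/10 = 51/4 kN
Load 2 — applied couple M₀=17 kN·m at a=5 m (b=L-a=5):
  R_A = M₀/L = 17/10 kN
  R_B = -M₀/L = -17/10 kN
Superposition: R_A = 119/20 kN, R_B = 221/20 kN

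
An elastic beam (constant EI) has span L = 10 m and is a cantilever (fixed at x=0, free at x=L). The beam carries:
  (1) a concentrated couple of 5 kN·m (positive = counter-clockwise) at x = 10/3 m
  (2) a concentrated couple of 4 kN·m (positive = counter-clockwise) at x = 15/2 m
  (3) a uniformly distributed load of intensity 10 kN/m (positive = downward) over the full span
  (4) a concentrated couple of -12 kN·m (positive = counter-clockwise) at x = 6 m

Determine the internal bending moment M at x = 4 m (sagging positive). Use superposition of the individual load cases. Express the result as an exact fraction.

M(4) = -188 kN·m

Load 1 — applied couple M₀=5 kN·m at a=10/3 m (b=L-a=20/3):
  M_1 = 0  [x>a] = 0 kN·m
Load 2 — applied couple M₀=4 kN·m at a=15/2 m (b=L-a=5/2):
  M_2 = M₀  [x≤a] = 4 = 4 kN·m
Load 3 — uniform load w=10 kN/m over full span:
  M_3 = -w(L-x)²/2 = -10·(10-4)²/2 = -180 kN·m
Load 4 — applied couple M₀=-12 kN·m at a=6 m (b=L-a=4):
  M_4 = M₀  [x≤a] = (-12) = -12 kN·m
Superposition: M = Σ M_i = -188 kN·m ≈ -188.000000 kN·m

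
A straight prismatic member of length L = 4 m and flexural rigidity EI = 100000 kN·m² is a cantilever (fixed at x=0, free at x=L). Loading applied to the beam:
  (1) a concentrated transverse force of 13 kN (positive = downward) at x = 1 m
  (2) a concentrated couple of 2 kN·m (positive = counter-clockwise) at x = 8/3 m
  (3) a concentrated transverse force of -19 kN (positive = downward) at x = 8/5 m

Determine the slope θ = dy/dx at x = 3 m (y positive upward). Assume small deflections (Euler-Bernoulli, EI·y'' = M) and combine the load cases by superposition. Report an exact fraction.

θ(3) = 3473/15000000 rad

Load 1 — point force P=13 kN at a=1 m (b=L-a=3):
  θ_1 = -Pa²/(2EI)  [x>a] = -13·1²/(2·100000) = -13/200000 rad
Load 2 — applied couple M₀=2 kN·m at a=8/3 m (b=L-a=4/3):
  θ_2 = M₀a/EI  [x>a] = 2·(8/3)/100000 = 1/18750 rad
Load 3 — point force P=-19 kN at a=8/5 m (b=L-a=12/5):
  θ_3 = -Pa²/(2EI)  [x>a] = -(-19)·(8/5)²/(2·100000) = 19/78125 rad
Superposition: θ = Σ θ_i = 3473/15000000 rad ≈ 0.000232 rad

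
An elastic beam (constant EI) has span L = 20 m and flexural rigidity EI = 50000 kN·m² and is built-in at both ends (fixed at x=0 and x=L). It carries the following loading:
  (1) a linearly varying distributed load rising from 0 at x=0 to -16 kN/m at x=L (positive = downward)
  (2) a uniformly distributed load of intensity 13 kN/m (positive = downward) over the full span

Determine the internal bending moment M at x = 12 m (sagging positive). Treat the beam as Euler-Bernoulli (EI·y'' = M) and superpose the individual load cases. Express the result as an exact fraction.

Load 1 — triangular load w₀=-16 kN/m (0→w₀ over full span):
  M_1 = 3w₀Lx/20 - w₀L²/30 - w₀x³/(6L) = 3·(-16)·20·12/20 - (-16)·20²/30 - (-16)·12³/(6·20) = -1984/15 kN·m
Load 2 — uniform load w=13 kN/m over full span:
  M_2 = wLx/2 - wL²/12 - wx²/2 = 13·20·12/2 - 13·20²/12 - 13·12²/2 = 572/3 kN·m
Superposition: M = Σ M_i = 292/5 kN·m ≈ 58.400000 kN·m

M(12) = 292/5 kN·m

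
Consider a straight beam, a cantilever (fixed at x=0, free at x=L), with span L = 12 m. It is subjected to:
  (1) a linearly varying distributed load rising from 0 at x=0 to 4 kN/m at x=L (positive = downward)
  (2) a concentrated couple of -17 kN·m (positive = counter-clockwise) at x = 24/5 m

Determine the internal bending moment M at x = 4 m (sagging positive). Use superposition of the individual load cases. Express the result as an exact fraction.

M(4) = -1049/9 kN·m

Load 1 — triangular load w₀=4 kN/m (0→w₀ over full span):
  M_1 = w₀Lx/2 - w₀L²/3 - w₀x³/(6L) = 4·12·4/2 - 4·12²/3 - 4·4³/(6·12) = -896/9 kN·m
Load 2 — applied couple M₀=-17 kN·m at a=24/5 m (b=L-a=36/5):
  M_2 = M₀  [x≤a] = (-17) = -17 kN·m
Superposition: M = Σ M_i = -1049/9 kN·m ≈ -116.555556 kN·m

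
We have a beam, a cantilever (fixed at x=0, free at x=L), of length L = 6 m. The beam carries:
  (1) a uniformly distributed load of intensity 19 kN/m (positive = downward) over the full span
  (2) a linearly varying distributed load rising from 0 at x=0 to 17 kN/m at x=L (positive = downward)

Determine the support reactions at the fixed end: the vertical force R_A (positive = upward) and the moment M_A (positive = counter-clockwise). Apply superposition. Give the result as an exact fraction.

R_A = 165 kN, M_A = 546 kN·m

Load 1 — uniform load w=19 kN/m over full span:
  R_A = wL = 19·6 = 114 kN
  M_A = wL²/2 = 19·6²/2 = 342 kN·m
Load 2 — triangular load w₀=17 kN/m (0→w₀ over full span):
  R_A = w₀L/2 = 17·6/2 = 51 kN
  M_A = w₀L²/3 = 17·6²/3 = 204 kN·m
Superposition: R_A = 165 kN, M_A = 546 kN·m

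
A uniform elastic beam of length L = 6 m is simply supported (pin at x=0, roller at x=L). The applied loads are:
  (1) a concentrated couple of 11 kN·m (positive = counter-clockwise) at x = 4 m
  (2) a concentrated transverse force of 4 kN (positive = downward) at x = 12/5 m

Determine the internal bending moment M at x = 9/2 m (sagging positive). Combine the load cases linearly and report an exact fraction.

Load 1 — applied couple M₀=11 kN·m at a=4 m (b=L-a=2):
  M_1 = M₀x/L - M₀  [x>a] = 11·(9/2)/6 - 11 = -11/4 kN·m
Load 2 — point force P=4 kN at a=12/5 m (b=L-a=18/5):
  M_2 = Pa(L-x)/L  [x>a] = 4·(12/5)·(6-(9/2))/6 = 12/5 kN·m
Superposition: M = Σ M_i = -7/20 kN·m ≈ -0.350000 kN·m

M(9/2) = -7/20 kN·m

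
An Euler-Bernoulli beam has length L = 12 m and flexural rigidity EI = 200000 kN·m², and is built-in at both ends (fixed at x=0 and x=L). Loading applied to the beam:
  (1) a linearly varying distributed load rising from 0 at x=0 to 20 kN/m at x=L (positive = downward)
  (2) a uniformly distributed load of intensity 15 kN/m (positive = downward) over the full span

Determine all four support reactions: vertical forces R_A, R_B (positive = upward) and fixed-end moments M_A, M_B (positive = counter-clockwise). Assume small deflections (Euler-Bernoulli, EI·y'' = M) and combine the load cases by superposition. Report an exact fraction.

Load 1 — triangular load w₀=20 kN/m (0→w₀ over full span):
  R_A = 3w₀L/20 = 3·20·12/20 = 36 kN
  M_A = w₀L²/30 = 20·12²/30 = 96 kN·m
  R_B = 7w₀L/20 = 7·20·12/20 = 84 kN
  M_B = -w₀L²/20 = -20·12²/20 = -144 kN·m
Load 2 — uniform load w=15 kN/m over full span:
  R_A = wL/2 = 15·12/2 = 90 kN
  M_A = wL²/12 = 15·12²/12 = 180 kN·m
  R_B = wL/2 = 15·12/2 = 90 kN
  M_B = -wL²/12 = -15·12²/12 = -180 kN·m
Superposition: R_A = 126 kN, M_A = 276 kN·m, R_B = 174 kN, M_B = -324 kN·m

R_A = 126 kN, M_A = 276 kN·m, R_B = 174 kN, M_B = -324 kN·m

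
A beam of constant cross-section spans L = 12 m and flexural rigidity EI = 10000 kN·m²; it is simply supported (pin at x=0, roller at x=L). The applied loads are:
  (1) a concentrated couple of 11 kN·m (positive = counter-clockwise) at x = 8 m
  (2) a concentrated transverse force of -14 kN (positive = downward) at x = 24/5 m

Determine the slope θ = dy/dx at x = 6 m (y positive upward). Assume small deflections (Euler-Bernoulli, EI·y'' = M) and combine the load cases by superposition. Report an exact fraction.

θ(6) = -7697/7500000 rad

Load 1 — applied couple M₀=11 kN·m at a=8 m (b=L-a=4):
  θ_1 = (M₀x²/(2L)+C₁)/EI  [x≤a] with C₁=M₀(3b²-L²)/(6L)=-44/3 = (11·6²/(2·12)+(-44/3))/10000 = 11/60000 rad
Load 2 — point force P=-14 kN at a=24/5 m (b=L-a=36/5):
  θ_2 = -Pa(2L²-6Lx+3x²+a²)/(6LEI)  [x>a] = -(-14)·(24/5)·(2·12²-6·12·6+3·6²+(24/5)²)/(6·12·10000) = -189/156250 rad
Superposition: θ = Σ θ_i = -7697/7500000 rad ≈ -0.001026 rad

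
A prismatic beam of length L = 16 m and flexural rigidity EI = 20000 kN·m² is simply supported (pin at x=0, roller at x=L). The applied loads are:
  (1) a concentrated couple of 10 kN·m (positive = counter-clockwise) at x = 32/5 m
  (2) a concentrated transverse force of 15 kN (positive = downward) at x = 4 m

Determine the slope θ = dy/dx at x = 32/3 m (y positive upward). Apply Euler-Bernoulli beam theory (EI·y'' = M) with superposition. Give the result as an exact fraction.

Load 1 — applied couple M₀=10 kN·m at a=32/5 m (b=L-a=48/5):
  θ_1 = (M₀x²/(2L)-M₀(x-a)+C₁)/EI  [x>a] with C₁=M₀(3b²-L²)/(6L)=32/15 = (10·(32/3)²/(2·16)-10·((32/3)-(32/5))+(32/15))/20000 = -7/28125 rad
Load 2 — point force P=15 kN at a=4 m (b=L-a=12):
  θ_2 = -Pa(2L²-6Lx+3x²+a²)/(6LEI)  [x>a] = -15·4·(2·16²-6·16·(32/3)+3·(32/3)²+4²)/(6·16·20000) = 29/6000 rad
Superposition: θ = Σ θ_i = 2063/450000 rad ≈ 0.004584 rad

θ(32/3) = 2063/450000 rad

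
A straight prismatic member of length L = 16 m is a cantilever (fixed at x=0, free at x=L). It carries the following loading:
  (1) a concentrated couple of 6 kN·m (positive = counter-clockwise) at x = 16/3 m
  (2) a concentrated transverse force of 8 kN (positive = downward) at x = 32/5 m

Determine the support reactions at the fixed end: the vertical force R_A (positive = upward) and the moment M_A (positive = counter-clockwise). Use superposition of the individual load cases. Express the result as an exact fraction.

Load 1 — applied couple M₀=6 kN·m at a=16/3 m (b=L-a=32/3):
  R_A = 0 kN
  M_A = -M₀ = -6 kN·m
Load 2 — point force P=8 kN at a=32/5 m (b=L-a=48/5):
  R_A = P = 8 kN
  M_A = Pa = 8·(32/5) = 256/5 kN·m
Superposition: R_A = 8 kN, M_A = 226/5 kN·m

R_A = 8 kN, M_A = 226/5 kN·m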